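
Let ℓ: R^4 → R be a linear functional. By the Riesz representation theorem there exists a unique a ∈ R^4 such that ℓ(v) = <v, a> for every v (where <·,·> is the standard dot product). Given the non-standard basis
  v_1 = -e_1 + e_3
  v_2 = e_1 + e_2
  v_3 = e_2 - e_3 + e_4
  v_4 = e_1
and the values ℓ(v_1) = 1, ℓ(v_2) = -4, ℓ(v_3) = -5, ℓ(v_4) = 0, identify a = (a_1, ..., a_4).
a = (0, -4, 1, 0)

Write a = (a_1, ..., a_4) in the standard basis. For each basis vector v_i, ℓ(v_i) = <v_i, a> is a linear equation in the a_j's. Collect the n equations into a matrix system V a = ℓ, where row i of V is v_i (expressed in the standard basis). Since V is invertible (lower-triangular with 1s on the diagonal, up to permutation), solve by back-substitution:
  V =
[[-1, 0, 1, 0],
 [1, 1, 0, 0],
 [0, 1, -1, 1],
 [1, 0, 0, 0]]
  V a = (1, -4, -5, 0)
Solving gives a = (0, -4, 1, 0).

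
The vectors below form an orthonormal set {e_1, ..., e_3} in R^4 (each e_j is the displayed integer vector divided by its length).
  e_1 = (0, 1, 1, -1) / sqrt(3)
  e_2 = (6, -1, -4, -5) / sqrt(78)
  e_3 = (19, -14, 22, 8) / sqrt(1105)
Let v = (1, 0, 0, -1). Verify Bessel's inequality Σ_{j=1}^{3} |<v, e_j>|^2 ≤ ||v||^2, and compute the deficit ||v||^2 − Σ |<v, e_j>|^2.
Σ |<v, e_j>|^2 = 339/170; ||v||^2 = 2; deficit = 1/170

Write each e_j = u_j / sqrt(<u_j, u_j>) where u_j is the displayed integer vector. Then <v, e_j> = <v, u_j> / sqrt(<u_j, u_j>), so |<v, e_j>|^2 = <v, u_j>^2 / <u_j, u_j>.
Coefficients: <v, e_1> = 1/sqrt(3), <v, e_2> = 11/sqrt(78), <v, e_3> = 11/sqrt(1105).
Square and sum: Σ |<v, e_j>|^2 = 339/170.
Compute ||v||^2 = v·v = 2.
Deficit = 2 − 339/170 = 1/170 ≥ 0, confirming Bessel's inequality. (The deficit equals ||v − Σ <v,e_j> e_j||^2, the squared distance from v to span{e_j}.)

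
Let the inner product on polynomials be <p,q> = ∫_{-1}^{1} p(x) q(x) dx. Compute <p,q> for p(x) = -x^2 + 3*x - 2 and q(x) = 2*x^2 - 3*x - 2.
<p,q> = -2/15

Expand the product: p(x)·q(x) = -2*x^4 + 9*x^3 - 11*x^2 + 4.
∫_{-1}^{1} of each monomial x^k gives [2/(k+1) if k even, 0 if k odd]. Integrating term-by-term (or equivalently evaluating the antiderivative F(x) = -2*x^5/5 + 9*x^4/4 - 11*x^3/3 + 4*x at the endpoints):
  F(1) − F(−1) = 131/60 − (139/60) = -2/15.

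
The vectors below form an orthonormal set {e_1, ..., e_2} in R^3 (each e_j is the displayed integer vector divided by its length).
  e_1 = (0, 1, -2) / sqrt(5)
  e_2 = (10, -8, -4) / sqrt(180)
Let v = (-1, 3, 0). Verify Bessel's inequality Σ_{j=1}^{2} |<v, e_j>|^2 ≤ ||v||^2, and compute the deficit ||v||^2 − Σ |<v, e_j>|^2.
Σ |<v, e_j>|^2 = 74/9; ||v||^2 = 10; deficit = 16/9

Write each e_j = u_j / sqrt(<u_j, u_j>) where u_j is the displayed integer vector. Then <v, e_j> = <v, u_j> / sqrt(<u_j, u_j>), so |<v, e_j>|^2 = <v, u_j>^2 / <u_j, u_j>.
Coefficients: <v, e_1> = 3/sqrt(5), <v, e_2> = -34/sqrt(180).
Square and sum: Σ |<v, e_j>|^2 = 74/9.
Compute ||v||^2 = v·v = 10.
Deficit = 10 − 74/9 = 16/9 ≥ 0, confirming Bessel's inequality. (The deficit equals ||v − Σ <v,e_j> e_j||^2, the squared distance from v to span{e_j}.)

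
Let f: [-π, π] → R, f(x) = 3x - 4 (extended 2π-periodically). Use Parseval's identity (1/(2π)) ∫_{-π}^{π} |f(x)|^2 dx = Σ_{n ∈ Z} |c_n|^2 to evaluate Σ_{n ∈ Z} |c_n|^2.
Σ |c_n|^2 = 3π^2 + 16

Expand and integrate term by term over [-π, π]:
  ∫ (3x)^2 dx = 9·(2π^3/3); ∫ 2·3·(-4)·x dx = 0 (odd integrand); ∫ (-4)^2 dx = 16·2π.
So (1/(2π)) ∫_{-π}^{π} (3x - 4)^2 dx = 9π^2/3 + 16 = 3π^2 + 16.
Parseval ⇒ Σ |c_n|^2 = 3π^2 + 16.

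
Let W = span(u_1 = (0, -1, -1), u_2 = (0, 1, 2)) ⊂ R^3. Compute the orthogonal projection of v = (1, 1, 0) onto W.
proj_W(v) = (0, 1, 0)

Set up U = [u_1 | ... | u_2] ∈ R^(3×2). The projector onto W = col(U) is P = U (U^T U)^(-1) U^T.
Compute U^T U =
  [2, -3]
  [-3, 5],
and U^T v = (-1, 1).
Solve U^T U · c = U^T v for the coefficients: c = (-2, -1). The projection is proj_W(v) = U c.
Check: (v - proj_W(v)) · u_1 = 0  (should be 0).
Check: (v - proj_W(v)) · u_2 = 0  (should be 0).
Result: proj_W(v) = (0, 1, 0).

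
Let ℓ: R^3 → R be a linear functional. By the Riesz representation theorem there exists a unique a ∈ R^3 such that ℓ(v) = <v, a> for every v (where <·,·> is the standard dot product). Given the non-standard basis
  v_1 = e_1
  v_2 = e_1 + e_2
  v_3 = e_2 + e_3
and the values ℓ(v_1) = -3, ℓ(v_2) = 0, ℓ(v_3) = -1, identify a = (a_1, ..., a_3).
a = (-3, 3, -4)

Write a = (a_1, ..., a_3) in the standard basis. For each basis vector v_i, ℓ(v_i) = <v_i, a> is a linear equation in the a_j's. Collect the n equations into a matrix system V a = ℓ, where row i of V is v_i (expressed in the standard basis). Since V is invertible (lower-triangular with 1s on the diagonal, up to permutation), solve by back-substitution:
  V =
[[1, 0, 0],
 [1, 1, 0],
 [0, 1, 1]]
  V a = (-3, 0, -1)
Solving gives a = (-3, 3, -4).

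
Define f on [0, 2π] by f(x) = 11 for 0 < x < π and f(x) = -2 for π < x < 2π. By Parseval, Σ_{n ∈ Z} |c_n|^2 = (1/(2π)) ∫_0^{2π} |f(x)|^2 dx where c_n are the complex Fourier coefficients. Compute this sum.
Σ |c_n|^2 = 125/2

Parseval equates the L^2 energy of f (normalised by 1/(2π)) with the ℓ^2 sum of its Fourier coefficients: (1/(2π)) ∫_0^{2π} |f|^2 = Σ |c_n|^2.
Compute the left side: (1/(2π)) [∫_0^π 11^2 dx + ∫_π^{2π} (-2)^2 dx] = (1/(2π)) · (121π + 4π) = (121 + 4)/2 = 125/2.
So Σ_{n ∈ Z} |c_n|^2 = 125/2.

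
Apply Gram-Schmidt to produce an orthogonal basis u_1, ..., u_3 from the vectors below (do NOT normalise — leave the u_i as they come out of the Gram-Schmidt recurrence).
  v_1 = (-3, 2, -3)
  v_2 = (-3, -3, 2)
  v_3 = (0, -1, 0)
Orthogonal basis:
  u_1 = (-3, 2, -3)
  u_2 = (-75/22, -30/11, 35/22)
  u_3 = (3/19, -9/19, -9/19)

Apply the Gram-Schmidt recurrence
  u_1 = v_1
  u_i = v_i − Σ_{j<i} ((v_i · u_j) / (u_j · u_j)) · u_j.

Step by step this gives:
  u_1 = (-3, 2, -3)
  u_2 = (-75/22, -30/11, 35/22)
  u_3 = (3/19, -9/19, -9/19)

Orthogonality check:
  u_2 · u_1 = 0 (should be 0)
  u_3 · u_1 = 0 (should be 0)
  u_3 · u_2 = 0 (should be 0)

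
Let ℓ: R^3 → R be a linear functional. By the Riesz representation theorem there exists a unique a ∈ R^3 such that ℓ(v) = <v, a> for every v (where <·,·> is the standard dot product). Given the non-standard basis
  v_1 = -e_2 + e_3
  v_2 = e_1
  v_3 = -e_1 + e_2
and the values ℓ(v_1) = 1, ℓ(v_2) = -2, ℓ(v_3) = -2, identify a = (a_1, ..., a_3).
a = (-2, -4, -3)

Write a = (a_1, ..., a_3) in the standard basis. For each basis vector v_i, ℓ(v_i) = <v_i, a> is a linear equation in the a_j's. Collect the n equations into a matrix system V a = ℓ, where row i of V is v_i (expressed in the standard basis). Since V is invertible (lower-triangular with 1s on the diagonal, up to permutation), solve by back-substitution:
  V =
[[0, -1, 1],
 [1, 0, 0],
 [-1, 1, 0]]
  V a = (1, -2, -2)
Solving gives a = (-2, -4, -3).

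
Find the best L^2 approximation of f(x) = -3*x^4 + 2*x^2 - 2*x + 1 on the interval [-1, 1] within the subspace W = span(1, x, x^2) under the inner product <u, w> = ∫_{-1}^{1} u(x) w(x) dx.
g(x) = -4*x^2/7 - 2*x + 44/35

The best approximation g ∈ W is the orthogonal projection of f onto W. Writing g = a_0 + a_1 x + a_2 x^2, the coefficients solve the normal equations G · a = b where
  G_{ij} = <φ_i, φ_j> and b_i = <f, φ_i>, with φ_0 = 1, φ_1 = x, φ_2 = x^2.
G =
  [2, 0, 2/3]
  [0, 2/3, 0]
  [2/3, 0, 2/5],
b = (32/15, -4/3, 64/105).
Solving gives a_0 = 44/35, a_1 = -2, a_2 = -4/7, so
  g(x) = -4*x^2/7 - 2*x + 44/35.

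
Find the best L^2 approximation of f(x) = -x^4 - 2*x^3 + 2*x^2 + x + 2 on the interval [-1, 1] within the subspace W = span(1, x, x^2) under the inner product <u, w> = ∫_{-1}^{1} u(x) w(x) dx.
g(x) = 8*x^2/7 - x/5 + 73/35

The best approximation g ∈ W is the orthogonal projection of f onto W. Writing g = a_0 + a_1 x + a_2 x^2, the coefficients solve the normal equations G · a = b where
  G_{ij} = <φ_i, φ_j> and b_i = <f, φ_i>, with φ_0 = 1, φ_1 = x, φ_2 = x^2.
G =
  [2, 0, 2/3]
  [0, 2/3, 0]
  [2/3, 0, 2/5],
b = (74/15, -2/15, 194/105).
Solving gives a_0 = 73/35, a_1 = -1/5, a_2 = 8/7, so
  g(x) = 8*x^2/7 - x/5 + 73/35.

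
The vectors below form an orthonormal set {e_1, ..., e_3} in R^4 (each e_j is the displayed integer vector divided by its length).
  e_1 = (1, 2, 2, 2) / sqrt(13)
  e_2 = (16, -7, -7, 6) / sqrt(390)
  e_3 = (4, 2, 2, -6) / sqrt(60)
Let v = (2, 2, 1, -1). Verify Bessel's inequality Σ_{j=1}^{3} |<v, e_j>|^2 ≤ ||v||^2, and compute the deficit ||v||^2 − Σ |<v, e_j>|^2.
Σ |<v, e_j>|^2 = 19/2; ||v||^2 = 10; deficit = 1/2

Write each e_j = u_j / sqrt(<u_j, u_j>) where u_j is the displayed integer vector. Then <v, e_j> = <v, u_j> / sqrt(<u_j, u_j>), so |<v, e_j>|^2 = <v, u_j>^2 / <u_j, u_j>.
Coefficients: <v, e_1> = 6/sqrt(13), <v, e_2> = 5/sqrt(390), <v, e_3> = 20/sqrt(60).
Square and sum: Σ |<v, e_j>|^2 = 19/2.
Compute ||v||^2 = v·v = 10.
Deficit = 10 − 19/2 = 1/2 ≥ 0, confirming Bessel's inequality. (The deficit equals ||v − Σ <v,e_j> e_j||^2, the squared distance from v to span{e_j}.)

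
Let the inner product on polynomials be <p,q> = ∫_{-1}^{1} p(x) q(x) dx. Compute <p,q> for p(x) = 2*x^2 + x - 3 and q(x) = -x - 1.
<p,q> = 4

Expand the product: p(x)·q(x) = -2*x^3 - 3*x^2 + 2*x + 3.
∫_{-1}^{1} of each monomial x^k gives [2/(k+1) if k even, 0 if k odd]. Integrating term-by-term (or equivalently evaluating the antiderivative F(x) = -x^4/2 - x^3 + x^2 + 3*x at the endpoints):
  F(1) − F(−1) = 5/2 − (-3/2) = 4.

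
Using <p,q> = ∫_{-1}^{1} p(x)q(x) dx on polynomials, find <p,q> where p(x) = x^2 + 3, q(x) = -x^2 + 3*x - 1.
<p,q> = -136/15

Expand the product: p(x)·q(x) = -x^4 + 3*x^3 - 4*x^2 + 9*x - 3.
∫_{-1}^{1} of each monomial x^k gives [2/(k+1) if k even, 0 if k odd]. Integrating term-by-term (or equivalently evaluating the antiderivative F(x) = -x^5/5 + 3*x^4/4 - 4*x^3/3 + 9*x^2/2 - 3*x at the endpoints):
  F(1) − F(−1) = 43/60 − (587/60) = -136/15.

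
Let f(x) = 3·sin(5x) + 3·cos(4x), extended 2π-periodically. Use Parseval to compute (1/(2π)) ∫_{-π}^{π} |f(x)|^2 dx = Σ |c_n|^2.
Σ |c_n|^2 = 9

Expand |f|^2 and use orthogonality of {sin(nx), cos(mx)} on [-π, π]:
  ∫_{-π}^{π} sin(nx)^2 dx = π, ∫ cos(mx)^2 dx = π, and cross terms integrate to 0.
So ∫_{-π}^{π} f(x)^2 dx = 3^2 · π + 3^2 · π = (9 + 9)π.
Divide by 2π: (9 + 9)/2 = 9.
By Parseval, this equals Σ |c_n|^2.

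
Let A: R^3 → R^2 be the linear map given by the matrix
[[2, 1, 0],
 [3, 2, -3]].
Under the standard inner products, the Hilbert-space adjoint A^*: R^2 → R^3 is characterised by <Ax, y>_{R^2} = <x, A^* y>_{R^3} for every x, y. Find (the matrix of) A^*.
A^* = A^T =
[[2, 3],
 [1, 2],
 [0, -3]]

For real matrices with standard dot products, the defining identity <Ax, y> = <x, A^* y> gives (Ax)^T y = x^T (A^*) y, i.e. x^T A^T y = x^T (A^*) y. Since this holds for all x, y, we must have A^* = A^T. Therefore
A^* =
[[2, 3],
 [1, 2],
 [0, -3]].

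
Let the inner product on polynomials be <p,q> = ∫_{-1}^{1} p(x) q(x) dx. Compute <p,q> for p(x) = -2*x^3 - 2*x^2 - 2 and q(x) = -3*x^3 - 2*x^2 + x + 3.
<p,q> = -1136/105

Expand the product: p(x)·q(x) = 6*x^6 + 10*x^5 + 2*x^4 - 2*x^3 - 2*x^2 - 2*x - 6.
∫_{-1}^{1} of each monomial x^k gives [2/(k+1) if k even, 0 if k odd]. Integrating term-by-term (or equivalently evaluating the antiderivative F(x) = 6*x^7/7 + 5*x^6/3 + 2*x^5/5 - x^4/2 - 2*x^3/3 - x^2 - 6*x at the endpoints):
  F(1) − F(−1) = -367/70 − (1171/210) = -1136/105.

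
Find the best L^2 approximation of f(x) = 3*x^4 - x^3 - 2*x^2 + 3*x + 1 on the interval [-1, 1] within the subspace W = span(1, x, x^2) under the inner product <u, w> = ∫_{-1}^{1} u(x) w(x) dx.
g(x) = 4*x^2/7 + 12*x/5 + 26/35

The best approximation g ∈ W is the orthogonal projection of f onto W. Writing g = a_0 + a_1 x + a_2 x^2, the coefficients solve the normal equations G · a = b where
  G_{ij} = <φ_i, φ_j> and b_i = <f, φ_i>, with φ_0 = 1, φ_1 = x, φ_2 = x^2.
G =
  [2, 0, 2/3]
  [0, 2/3, 0]
  [2/3, 0, 2/5],
b = (28/15, 8/5, 76/105).
Solving gives a_0 = 26/35, a_1 = 12/5, a_2 = 4/7, so
  g(x) = 4*x^2/7 + 12*x/5 + 26/35.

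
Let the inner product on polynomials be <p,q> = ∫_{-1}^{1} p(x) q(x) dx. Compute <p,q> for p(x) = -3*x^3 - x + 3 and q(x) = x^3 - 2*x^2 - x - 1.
<p,q> = -986/105

Expand the product: p(x)·q(x) = -3*x^6 + 6*x^5 + 2*x^4 + 8*x^3 - 5*x^2 - 2*x - 3.
∫_{-1}^{1} of each monomial x^k gives [2/(k+1) if k even, 0 if k odd]. Integrating term-by-term (or equivalently evaluating the antiderivative F(x) = -3*x^7/7 + x^6 + 2*x^5/5 + 2*x^4 - 5*x^3/3 - x^2 - 3*x at the endpoints):
  F(1) − F(−1) = -283/105 − (703/105) = -986/105.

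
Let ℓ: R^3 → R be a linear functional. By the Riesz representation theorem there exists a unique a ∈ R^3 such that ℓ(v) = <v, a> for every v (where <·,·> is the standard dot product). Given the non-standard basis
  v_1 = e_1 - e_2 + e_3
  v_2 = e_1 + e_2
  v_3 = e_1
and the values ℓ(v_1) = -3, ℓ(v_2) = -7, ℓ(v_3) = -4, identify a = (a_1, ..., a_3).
a = (-4, -3, -2)

Write a = (a_1, ..., a_3) in the standard basis. For each basis vector v_i, ℓ(v_i) = <v_i, a> is a linear equation in the a_j's. Collect the n equations into a matrix system V a = ℓ, where row i of V is v_i (expressed in the standard basis). Since V is invertible (lower-triangular with 1s on the diagonal, up to permutation), solve by back-substitution:
  V =
[[1, -1, 1],
 [1, 1, 0],
 [1, 0, 0]]
  V a = (-3, -7, -4)
Solving gives a = (-4, -3, -2).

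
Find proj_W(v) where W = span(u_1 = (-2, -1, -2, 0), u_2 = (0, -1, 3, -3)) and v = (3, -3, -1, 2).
proj_W(v) = (49/73, 54/73, -79/146, 177/146)

Set up U = [u_1 | ... | u_2] ∈ R^(4×2). The projector onto W = col(U) is P = U (U^T U)^(-1) U^T.
Compute U^T U =
  [9, -5]
  [-5, 19],
and U^T v = (-1, -6).
Solve U^T U · c = U^T v for the coefficients: c = (-49/146, -59/146). The projection is proj_W(v) = U c.
Check: (v - proj_W(v)) · u_1 = 0  (should be 0).
Check: (v - proj_W(v)) · u_2 = 0  (should be 0).
Result: proj_W(v) = (49/73, 54/73, -79/146, 177/146).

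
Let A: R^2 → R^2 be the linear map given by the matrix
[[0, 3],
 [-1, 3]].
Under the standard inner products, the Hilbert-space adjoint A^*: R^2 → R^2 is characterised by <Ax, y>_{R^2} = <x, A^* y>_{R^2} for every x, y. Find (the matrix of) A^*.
A^* = A^T =
[[0, -1],
 [3, 3]]

For real matrices with standard dot products, the defining identity <Ax, y> = <x, A^* y> gives (Ax)^T y = x^T (A^*) y, i.e. x^T A^T y = x^T (A^*) y. Since this holds for all x, y, we must have A^* = A^T. Therefore
A^* =
[[0, -1],
 [3, 3]].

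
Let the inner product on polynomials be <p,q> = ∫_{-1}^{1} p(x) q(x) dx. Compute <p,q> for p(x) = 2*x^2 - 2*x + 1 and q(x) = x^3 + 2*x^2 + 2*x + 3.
<p,q> = 142/15

Expand the product: p(x)·q(x) = 2*x^5 + 2*x^4 + x^3 + 4*x^2 - 4*x + 3.
∫_{-1}^{1} of each monomial x^k gives [2/(k+1) if k even, 0 if k odd]. Integrating term-by-term (or equivalently evaluating the antiderivative F(x) = x^6/3 + 2*x^5/5 + x^4/4 + 4*x^3/3 - 2*x^2 + 3*x at the endpoints):
  F(1) − F(−1) = 199/60 − (-123/20) = 142/15.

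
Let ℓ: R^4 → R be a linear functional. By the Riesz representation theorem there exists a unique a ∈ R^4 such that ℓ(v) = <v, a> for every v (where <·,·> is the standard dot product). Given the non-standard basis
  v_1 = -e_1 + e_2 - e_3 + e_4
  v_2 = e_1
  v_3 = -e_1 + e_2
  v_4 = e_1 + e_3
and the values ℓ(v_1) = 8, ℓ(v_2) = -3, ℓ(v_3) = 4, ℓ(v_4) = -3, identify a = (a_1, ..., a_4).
a = (-3, 1, 0, 4)

Write a = (a_1, ..., a_4) in the standard basis. For each basis vector v_i, ℓ(v_i) = <v_i, a> is a linear equation in the a_j's. Collect the n equations into a matrix system V a = ℓ, where row i of V is v_i (expressed in the standard basis). Since V is invertible (lower-triangular with 1s on the diagonal, up to permutation), solve by back-substitution:
  V =
[[-1, 1, -1, 1],
 [1, 0, 0, 0],
 [-1, 1, 0, 0],
 [1, 0, 1, 0]]
  V a = (8, -3, 4, -3)
Solving gives a = (-3, 1, 0, 4).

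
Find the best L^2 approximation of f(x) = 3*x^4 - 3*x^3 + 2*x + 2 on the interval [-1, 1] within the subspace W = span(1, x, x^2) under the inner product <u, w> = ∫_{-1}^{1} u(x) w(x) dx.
g(x) = 18*x^2/7 + x/5 + 61/35

The best approximation g ∈ W is the orthogonal projection of f onto W. Writing g = a_0 + a_1 x + a_2 x^2, the coefficients solve the normal equations G · a = b where
  G_{ij} = <φ_i, φ_j> and b_i = <f, φ_i>, with φ_0 = 1, φ_1 = x, φ_2 = x^2.
G =
  [2, 0, 2/3]
  [0, 2/3, 0]
  [2/3, 0, 2/5],
b = (26/5, 2/15, 46/21).
Solving gives a_0 = 61/35, a_1 = 1/5, a_2 = 18/7, so
  g(x) = 18*x^2/7 + x/5 + 61/35.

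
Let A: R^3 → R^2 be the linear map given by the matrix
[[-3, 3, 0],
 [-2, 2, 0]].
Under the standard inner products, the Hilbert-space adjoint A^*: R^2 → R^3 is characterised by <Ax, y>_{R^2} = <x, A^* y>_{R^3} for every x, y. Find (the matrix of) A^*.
A^* = A^T =
[[-3, -2],
 [3, 2],
 [0, 0]]

For real matrices with standard dot products, the defining identity <Ax, y> = <x, A^* y> gives (Ax)^T y = x^T (A^*) y, i.e. x^T A^T y = x^T (A^*) y. Since this holds for all x, y, we must have A^* = A^T. Therefore
A^* =
[[-3, -2],
 [3, 2],
 [0, 0]].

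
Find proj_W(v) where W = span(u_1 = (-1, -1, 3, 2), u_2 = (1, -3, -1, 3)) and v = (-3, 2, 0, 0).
proj_W(v) = (-41/55, 71/55, 67/55, -58/55)

Set up U = [u_1 | ... | u_2] ∈ R^(4×2). The projector onto W = col(U) is P = U (U^T U)^(-1) U^T.
Compute U^T U =
  [15, 5]
  [5, 20],
and U^T v = (1, -9).
Solve U^T U · c = U^T v for the coefficients: c = (13/55, -28/55). The projection is proj_W(v) = U c.
Check: (v - proj_W(v)) · u_1 = 0  (should be 0).
Check: (v - proj_W(v)) · u_2 = 0  (should be 0).
Result: proj_W(v) = (-41/55, 71/55, 67/55, -58/55).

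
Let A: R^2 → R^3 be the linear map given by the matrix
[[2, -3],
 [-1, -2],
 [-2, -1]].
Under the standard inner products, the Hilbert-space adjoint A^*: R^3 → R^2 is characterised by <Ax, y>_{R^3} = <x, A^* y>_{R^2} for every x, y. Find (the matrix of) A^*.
A^* = A^T =
[[2, -1, -2],
 [-3, -2, -1]]

For real matrices with standard dot products, the defining identity <Ax, y> = <x, A^* y> gives (Ax)^T y = x^T (A^*) y, i.e. x^T A^T y = x^T (A^*) y. Since this holds for all x, y, we must have A^* = A^T. Therefore
A^* =
[[2, -1, -2],
 [-3, -2, -1]].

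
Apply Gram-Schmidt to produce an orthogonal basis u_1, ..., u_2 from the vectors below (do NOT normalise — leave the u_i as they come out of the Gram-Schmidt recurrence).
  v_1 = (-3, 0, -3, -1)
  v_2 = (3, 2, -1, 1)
Orthogonal basis:
  u_1 = (-3, 0, -3, -1)
  u_2 = (36/19, 2, -40/19, 12/19)

Apply the Gram-Schmidt recurrence
  u_1 = v_1
  u_i = v_i − Σ_{j<i} ((v_i · u_j) / (u_j · u_j)) · u_j.

Step by step this gives:
  u_1 = (-3, 0, -3, -1)
  u_2 = (36/19, 2, -40/19, 12/19)

Orthogonality check:
  u_2 · u_1 = 0 (should be 0)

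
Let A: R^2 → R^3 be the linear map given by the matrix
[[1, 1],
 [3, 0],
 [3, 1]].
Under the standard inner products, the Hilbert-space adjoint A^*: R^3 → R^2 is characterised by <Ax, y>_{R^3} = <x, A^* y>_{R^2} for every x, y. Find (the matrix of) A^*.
A^* = A^T =
[[1, 3, 3],
 [1, 0, 1]]

For real matrices with standard dot products, the defining identity <Ax, y> = <x, A^* y> gives (Ax)^T y = x^T (A^*) y, i.e. x^T A^T y = x^T (A^*) y. Since this holds for all x, y, we must have A^* = A^T. Therefore
A^* =
[[1, 3, 3],
 [1, 0, 1]].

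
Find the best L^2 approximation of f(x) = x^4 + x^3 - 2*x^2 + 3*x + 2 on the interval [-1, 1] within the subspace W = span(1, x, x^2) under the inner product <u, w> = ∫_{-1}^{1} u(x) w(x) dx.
g(x) = -8*x^2/7 + 18*x/5 + 67/35

The best approximation g ∈ W is the orthogonal projection of f onto W. Writing g = a_0 + a_1 x + a_2 x^2, the coefficients solve the normal equations G · a = b where
  G_{ij} = <φ_i, φ_j> and b_i = <f, φ_i>, with φ_0 = 1, φ_1 = x, φ_2 = x^2.
G =
  [2, 0, 2/3]
  [0, 2/3, 0]
  [2/3, 0, 2/5],
b = (46/15, 12/5, 86/105).
Solving gives a_0 = 67/35, a_1 = 18/5, a_2 = -8/7, so
  g(x) = -8*x^2/7 + 18*x/5 + 67/35.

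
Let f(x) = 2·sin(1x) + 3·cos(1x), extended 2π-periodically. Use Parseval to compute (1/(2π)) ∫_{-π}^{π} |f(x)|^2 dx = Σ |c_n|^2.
Σ |c_n|^2 = 13/2

Expand |f|^2 and use orthogonality of {sin(nx), cos(mx)} on [-π, π]:
  ∫_{-π}^{π} sin(nx)^2 dx = π, ∫ cos(mx)^2 dx = π, and cross terms integrate to 0.
So ∫_{-π}^{π} f(x)^2 dx = 2^2 · π + 3^2 · π = (4 + 9)π.
Divide by 2π: (4 + 9)/2 = 13/2.
By Parseval, this equals Σ |c_n|^2.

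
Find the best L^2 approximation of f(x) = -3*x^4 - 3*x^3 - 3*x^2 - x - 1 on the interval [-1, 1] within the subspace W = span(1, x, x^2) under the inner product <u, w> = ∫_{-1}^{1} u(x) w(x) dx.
g(x) = -39*x^2/7 - 14*x/5 - 26/35

The best approximation g ∈ W is the orthogonal projection of f onto W. Writing g = a_0 + a_1 x + a_2 x^2, the coefficients solve the normal equations G · a = b where
  G_{ij} = <φ_i, φ_j> and b_i = <f, φ_i>, with φ_0 = 1, φ_1 = x, φ_2 = x^2.
G =
  [2, 0, 2/3]
  [0, 2/3, 0]
  [2/3, 0, 2/5],
b = (-26/5, -28/15, -286/105).
Solving gives a_0 = -26/35, a_1 = -14/5, a_2 = -39/7, so
  g(x) = -39*x^2/7 - 14*x/5 - 26/35.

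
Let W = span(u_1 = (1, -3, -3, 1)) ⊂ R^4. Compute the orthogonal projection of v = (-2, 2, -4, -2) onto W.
proj_W(v) = (1/10, -3/10, -3/10, 1/10)

Set up U = [u_1 | ... | u_1] ∈ R^(4×1). The projector onto W = col(U) is P = U (U^T U)^(-1) U^T.
Compute U^T U =
  [20],
and U^T v = (2).
Solve U^T U · c = U^T v for the coefficients: c = (1/10). The projection is proj_W(v) = U c.
Check: (v - proj_W(v)) · u_1 = 0  (should be 0).
Result: proj_W(v) = (1/10, -3/10, -3/10, 1/10).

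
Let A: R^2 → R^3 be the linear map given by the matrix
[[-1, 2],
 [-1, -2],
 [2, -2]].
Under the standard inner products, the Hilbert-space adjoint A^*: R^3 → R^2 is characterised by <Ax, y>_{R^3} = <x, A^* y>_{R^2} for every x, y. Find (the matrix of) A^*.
A^* = A^T =
[[-1, -1, 2],
 [2, -2, -2]]

For real matrices with standard dot products, the defining identity <Ax, y> = <x, A^* y> gives (Ax)^T y = x^T (A^*) y, i.e. x^T A^T y = x^T (A^*) y. Since this holds for all x, y, we must have A^* = A^T. Therefore
A^* =
[[-1, -1, 2],
 [2, -2, -2]].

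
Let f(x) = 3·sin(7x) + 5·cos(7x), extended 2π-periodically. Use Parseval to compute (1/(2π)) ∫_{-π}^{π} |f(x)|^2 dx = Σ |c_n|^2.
Σ |c_n|^2 = 17

Expand |f|^2 and use orthogonality of {sin(nx), cos(mx)} on [-π, π]:
  ∫_{-π}^{π} sin(nx)^2 dx = π, ∫ cos(mx)^2 dx = π, and cross terms integrate to 0.
So ∫_{-π}^{π} f(x)^2 dx = 3^2 · π + 5^2 · π = (9 + 25)π.
Divide by 2π: (9 + 25)/2 = 17.
By Parseval, this equals Σ |c_n|^2.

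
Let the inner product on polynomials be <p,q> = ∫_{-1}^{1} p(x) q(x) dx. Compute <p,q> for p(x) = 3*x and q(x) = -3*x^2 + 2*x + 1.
<p,q> = 4

Expand the product: p(x)·q(x) = -9*x^3 + 6*x^2 + 3*x.
∫_{-1}^{1} of each monomial x^k gives [2/(k+1) if k even, 0 if k odd]. Integrating term-by-term (or equivalently evaluating the antiderivative F(x) = -9*x^4/4 + 2*x^3 + 3*x^2/2 at the endpoints):
  F(1) − F(−1) = 5/4 − (-11/4) = 4.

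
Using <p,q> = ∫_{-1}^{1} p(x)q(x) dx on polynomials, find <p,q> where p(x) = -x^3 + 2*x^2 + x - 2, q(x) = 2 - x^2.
<p,q> = -24/5

Expand the product: p(x)·q(x) = x^5 - 2*x^4 - 3*x^3 + 6*x^2 + 2*x - 4.
∫_{-1}^{1} of each monomial x^k gives [2/(k+1) if k even, 0 if k odd]. Integrating term-by-term (or equivalently evaluating the antiderivative F(x) = x^6/6 - 2*x^5/5 - 3*x^4/4 + 2*x^3 + x^2 - 4*x at the endpoints):
  F(1) − F(−1) = -119/60 − (169/60) = -24/5.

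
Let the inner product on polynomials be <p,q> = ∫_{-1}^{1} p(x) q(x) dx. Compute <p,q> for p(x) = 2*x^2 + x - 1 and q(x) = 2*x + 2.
<p,q> = 0

Expand the product: p(x)·q(x) = 4*x^3 + 6*x^2 - 2.
∫_{-1}^{1} of each monomial x^k gives [2/(k+1) if k even, 0 if k odd]. Integrating term-by-term (or equivalently evaluating the antiderivative F(x) = x^4 + 2*x^3 - 2*x at the endpoints):
  F(1) − F(−1) = 1 − (1) = 0.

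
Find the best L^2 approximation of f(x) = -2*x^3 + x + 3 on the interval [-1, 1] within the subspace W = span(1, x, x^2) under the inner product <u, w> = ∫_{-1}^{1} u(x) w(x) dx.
g(x) = 3 - x/5

The best approximation g ∈ W is the orthogonal projection of f onto W. Writing g = a_0 + a_1 x + a_2 x^2, the coefficients solve the normal equations G · a = b where
  G_{ij} = <φ_i, φ_j> and b_i = <f, φ_i>, with φ_0 = 1, φ_1 = x, φ_2 = x^2.
G =
  [2, 0, 2/3]
  [0, 2/3, 0]
  [2/3, 0, 2/5],
b = (6, -2/15, 2).
Solving gives a_0 = 3, a_1 = -1/5, a_2 = 0, so
  g(x) = 3 - x/5.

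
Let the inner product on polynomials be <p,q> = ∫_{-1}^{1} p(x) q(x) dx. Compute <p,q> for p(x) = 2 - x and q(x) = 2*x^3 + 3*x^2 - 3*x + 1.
<p,q> = 46/5

Expand the product: p(x)·q(x) = -2*x^4 + x^3 + 9*x^2 - 7*x + 2.
∫_{-1}^{1} of each monomial x^k gives [2/(k+1) if k even, 0 if k odd]. Integrating term-by-term (or equivalently evaluating the antiderivative F(x) = -2*x^5/5 + x^4/4 + 3*x^3 - 7*x^2/2 + 2*x at the endpoints):
  F(1) − F(−1) = 27/20 − (-157/20) = 46/5.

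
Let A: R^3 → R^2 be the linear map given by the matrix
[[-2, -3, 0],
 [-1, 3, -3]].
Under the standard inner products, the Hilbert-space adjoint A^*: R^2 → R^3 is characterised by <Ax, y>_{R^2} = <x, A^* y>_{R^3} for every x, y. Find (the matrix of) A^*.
A^* = A^T =
[[-2, -1],
 [-3, 3],
 [0, -3]]

For real matrices with standard dot products, the defining identity <Ax, y> = <x, A^* y> gives (Ax)^T y = x^T (A^*) y, i.e. x^T A^T y = x^T (A^*) y. Since this holds for all x, y, we must have A^* = A^T. Therefore
A^* =
[[-2, -1],
 [-3, 3],
 [0, -3]].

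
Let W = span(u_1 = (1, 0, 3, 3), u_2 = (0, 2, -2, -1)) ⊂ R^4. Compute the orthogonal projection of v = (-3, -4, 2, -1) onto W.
proj_W(v) = (-11/10, -209/45, 121/90, -44/45)

Set up U = [u_1 | ... | u_2] ∈ R^(4×2). The projector onto W = col(U) is P = U (U^T U)^(-1) U^T.
Compute U^T U =
  [19, -9]
  [-9, 9],
and U^T v = (0, -11).
Solve U^T U · c = U^T v for the coefficients: c = (-11/10, -209/90). The projection is proj_W(v) = U c.
Check: (v - proj_W(v)) · u_1 = 0  (should be 0).
Check: (v - proj_W(v)) · u_2 = 0  (should be 0).
Result: proj_W(v) = (-11/10, -209/45, 121/90, -44/45).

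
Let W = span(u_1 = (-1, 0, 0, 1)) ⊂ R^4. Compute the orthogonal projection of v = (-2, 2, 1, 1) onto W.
proj_W(v) = (-3/2, 0, 0, 3/2)

Set up U = [u_1 | ... | u_1] ∈ R^(4×1). The projector onto W = col(U) is P = U (U^T U)^(-1) U^T.
Compute U^T U =
  [2],
and U^T v = (3).
Solve U^T U · c = U^T v for the coefficients: c = (3/2). The projection is proj_W(v) = U c.
Check: (v - proj_W(v)) · u_1 = 0  (should be 0).
Result: proj_W(v) = (-3/2, 0, 0, 3/2).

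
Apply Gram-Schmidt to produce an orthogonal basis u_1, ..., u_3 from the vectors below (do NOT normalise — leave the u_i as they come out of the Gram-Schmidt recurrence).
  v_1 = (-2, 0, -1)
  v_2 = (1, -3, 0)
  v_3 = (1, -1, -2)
Orthogonal basis:
  u_1 = (-2, 0, -1)
  u_2 = (1/5, -3, -2/5)
  u_3 = (21/23, 7/23, -42/23)

Apply the Gram-Schmidt recurrence
  u_1 = v_1
  u_i = v_i − Σ_{j<i} ((v_i · u_j) / (u_j · u_j)) · u_j.

Step by step this gives:
  u_1 = (-2, 0, -1)
  u_2 = (1/5, -3, -2/5)
  u_3 = (21/23, 7/23, -42/23)

Orthogonality check:
  u_2 · u_1 = 0 (should be 0)
  u_3 · u_1 = 0 (should be 0)
  u_3 · u_2 = 0 (should be 0)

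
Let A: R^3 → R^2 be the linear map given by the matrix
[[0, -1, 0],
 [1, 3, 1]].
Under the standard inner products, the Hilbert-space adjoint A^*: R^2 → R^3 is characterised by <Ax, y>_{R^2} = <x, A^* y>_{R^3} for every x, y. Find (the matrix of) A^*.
A^* = A^T =
[[0, 1],
 [-1, 3],
 [0, 1]]

For real matrices with standard dot products, the defining identity <Ax, y> = <x, A^* y> gives (Ax)^T y = x^T (A^*) y, i.e. x^T A^T y = x^T (A^*) y. Since this holds for all x, y, we must have A^* = A^T. Therefore
A^* =
[[0, 1],
 [-1, 3],
 [0, 1]].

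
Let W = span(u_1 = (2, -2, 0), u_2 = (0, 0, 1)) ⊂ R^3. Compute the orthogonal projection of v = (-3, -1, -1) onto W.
proj_W(v) = (-1, 1, -1)

Set up U = [u_1 | ... | u_2] ∈ R^(3×2). The projector onto W = col(U) is P = U (U^T U)^(-1) U^T.
Compute U^T U =
  [8, 0]
  [0, 1],
and U^T v = (-4, -1).
Solve U^T U · c = U^T v for the coefficients: c = (-1/2, -1). The projection is proj_W(v) = U c.
Check: (v - proj_W(v)) · u_1 = 0  (should be 0).
Check: (v - proj_W(v)) · u_2 = 0  (should be 0).
Result: proj_W(v) = (-1, 1, -1).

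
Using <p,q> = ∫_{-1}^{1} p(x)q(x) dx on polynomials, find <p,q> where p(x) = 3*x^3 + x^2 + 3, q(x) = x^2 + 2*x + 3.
<p,q> = 124/5

Expand the product: p(x)·q(x) = 3*x^5 + 7*x^4 + 11*x^3 + 6*x^2 + 6*x + 9.
∫_{-1}^{1} of each monomial x^k gives [2/(k+1) if k even, 0 if k odd]. Integrating term-by-term (or equivalently evaluating the antiderivative F(x) = x^6/2 + 7*x^5/5 + 11*x^4/4 + 2*x^3 + 3*x^2 + 9*x at the endpoints):
  F(1) − F(−1) = 373/20 − (-123/20) = 124/5.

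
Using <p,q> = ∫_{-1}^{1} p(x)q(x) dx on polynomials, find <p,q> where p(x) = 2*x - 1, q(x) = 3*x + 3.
<p,q> = -2

Expand the product: p(x)·q(x) = 6*x^2 + 3*x - 3.
∫_{-1}^{1} of each monomial x^k gives [2/(k+1) if k even, 0 if k odd]. Integrating term-by-term (or equivalently evaluating the antiderivative F(x) = 2*x^3 + 3*x^2/2 - 3*x at the endpoints):
  F(1) − F(−1) = 1/2 − (5/2) = -2.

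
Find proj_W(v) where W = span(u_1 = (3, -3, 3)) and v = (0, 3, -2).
proj_W(v) = (-5/3, 5/3, -5/3)

Set up U = [u_1 | ... | u_1] ∈ R^(3×1). The projector onto W = col(U) is P = U (U^T U)^(-1) U^T.
Compute U^T U =
  [27],
and U^T v = (-15).
Solve U^T U · c = U^T v for the coefficients: c = (-5/9). The projection is proj_W(v) = U c.
Check: (v - proj_W(v)) · u_1 = 0  (should be 0).
Result: proj_W(v) = (-5/3, 5/3, -5/3).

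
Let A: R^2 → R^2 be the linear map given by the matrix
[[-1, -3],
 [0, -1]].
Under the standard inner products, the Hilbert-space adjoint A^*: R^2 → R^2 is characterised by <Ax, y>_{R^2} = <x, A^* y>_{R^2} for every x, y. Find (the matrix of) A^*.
A^* = A^T =
[[-1, 0],
 [-3, -1]]

For real matrices with standard dot products, the defining identity <Ax, y> = <x, A^* y> gives (Ax)^T y = x^T (A^*) y, i.e. x^T A^T y = x^T (A^*) y. Since this holds for all x, y, we must have A^* = A^T. Therefore
A^* =
[[-1, 0],
 [-3, -1]].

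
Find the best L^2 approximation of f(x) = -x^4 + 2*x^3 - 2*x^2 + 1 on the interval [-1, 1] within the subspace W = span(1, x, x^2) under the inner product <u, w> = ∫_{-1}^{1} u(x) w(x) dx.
g(x) = -20*x^2/7 + 6*x/5 + 38/35

The best approximation g ∈ W is the orthogonal projection of f onto W. Writing g = a_0 + a_1 x + a_2 x^2, the coefficients solve the normal equations G · a = b where
  G_{ij} = <φ_i, φ_j> and b_i = <f, φ_i>, with φ_0 = 1, φ_1 = x, φ_2 = x^2.
G =
  [2, 0, 2/3]
  [0, 2/3, 0]
  [2/3, 0, 2/5],
b = (4/15, 4/5, -44/105).
Solving gives a_0 = 38/35, a_1 = 6/5, a_2 = -20/7, so
  g(x) = -20*x^2/7 + 6*x/5 + 38/35.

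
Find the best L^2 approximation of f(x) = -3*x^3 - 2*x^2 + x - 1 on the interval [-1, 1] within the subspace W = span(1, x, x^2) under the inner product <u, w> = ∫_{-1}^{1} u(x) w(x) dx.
g(x) = -2*x^2 - 4*x/5 - 1

The best approximation g ∈ W is the orthogonal projection of f onto W. Writing g = a_0 + a_1 x + a_2 x^2, the coefficients solve the normal equations G · a = b where
  G_{ij} = <φ_i, φ_j> and b_i = <f, φ_i>, with φ_0 = 1, φ_1 = x, φ_2 = x^2.
G =
  [2, 0, 2/3]
  [0, 2/3, 0]
  [2/3, 0, 2/5],
b = (-10/3, -8/15, -22/15).
Solving gives a_0 = -1, a_1 = -4/5, a_2 = -2, so
  g(x) = -2*x^2 - 4*x/5 - 1.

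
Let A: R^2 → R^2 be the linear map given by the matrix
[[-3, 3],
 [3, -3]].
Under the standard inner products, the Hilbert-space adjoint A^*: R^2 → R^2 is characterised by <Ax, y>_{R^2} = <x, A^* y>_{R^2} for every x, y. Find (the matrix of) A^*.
A^* = A^T =
[[-3, 3],
 [3, -3]]

For real matrices with standard dot products, the defining identity <Ax, y> = <x, A^* y> gives (Ax)^T y = x^T (A^*) y, i.e. x^T A^T y = x^T (A^*) y. Since this holds for all x, y, we must have A^* = A^T. Therefore
A^* =
[[-3, 3],
 [3, -3]].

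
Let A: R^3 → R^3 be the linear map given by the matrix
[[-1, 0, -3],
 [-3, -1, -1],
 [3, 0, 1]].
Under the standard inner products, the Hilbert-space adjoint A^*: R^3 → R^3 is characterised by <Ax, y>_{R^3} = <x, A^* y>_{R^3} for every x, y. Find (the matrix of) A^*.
A^* = A^T =
[[-1, -3, 3],
 [0, -1, 0],
 [-3, -1, 1]]

For real matrices with standard dot products, the defining identity <Ax, y> = <x, A^* y> gives (Ax)^T y = x^T (A^*) y, i.e. x^T A^T y = x^T (A^*) y. Since this holds for all x, y, we must have A^* = A^T. Therefore
A^* =
[[-1, -3, 3],
 [0, -1, 0],
 [-3, -1, 1]].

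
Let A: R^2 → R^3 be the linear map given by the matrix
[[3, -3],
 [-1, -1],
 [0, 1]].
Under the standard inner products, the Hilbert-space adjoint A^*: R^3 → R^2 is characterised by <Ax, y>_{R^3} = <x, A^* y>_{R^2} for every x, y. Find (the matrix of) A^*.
A^* = A^T =
[[3, -1, 0],
 [-3, -1, 1]]

For real matrices with standard dot products, the defining identity <Ax, y> = <x, A^* y> gives (Ax)^T y = x^T (A^*) y, i.e. x^T A^T y = x^T (A^*) y. Since this holds for all x, y, we must have A^* = A^T. Therefore
A^* =
[[3, -1, 0],
 [-3, -1, 1]].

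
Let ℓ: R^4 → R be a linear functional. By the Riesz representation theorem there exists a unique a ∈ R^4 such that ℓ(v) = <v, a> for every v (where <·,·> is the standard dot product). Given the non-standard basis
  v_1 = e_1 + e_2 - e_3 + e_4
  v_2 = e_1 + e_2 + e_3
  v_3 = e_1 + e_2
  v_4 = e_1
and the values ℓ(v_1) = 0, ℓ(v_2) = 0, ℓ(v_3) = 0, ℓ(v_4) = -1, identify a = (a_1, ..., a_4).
a = (-1, 1, 0, 0)

Write a = (a_1, ..., a_4) in the standard basis. For each basis vector v_i, ℓ(v_i) = <v_i, a> is a linear equation in the a_j's. Collect the n equations into a matrix system V a = ℓ, where row i of V is v_i (expressed in the standard basis). Since V is invertible (lower-triangular with 1s on the diagonal, up to permutation), solve by back-substitution:
  V =
[[1, 1, -1, 1],
 [1, 1, 1, 0],
 [1, 1, 0, 0],
 [1, 0, 0, 0]]
  V a = (0, 0, 0, -1)
Solving gives a = (-1, 1, 0, 0).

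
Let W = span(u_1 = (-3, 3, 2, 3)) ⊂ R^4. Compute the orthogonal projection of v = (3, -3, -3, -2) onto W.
proj_W(v) = (90/31, -90/31, -60/31, -90/31)

Set up U = [u_1 | ... | u_1] ∈ R^(4×1). The projector onto W = col(U) is P = U (U^T U)^(-1) U^T.
Compute U^T U =
  [31],
and U^T v = (-30).
Solve U^T U · c = U^T v for the coefficients: c = (-30/31). The projection is proj_W(v) = U c.
Check: (v - proj_W(v)) · u_1 = 0  (should be 0).
Result: proj_W(v) = (90/31, -90/31, -60/31, -90/31).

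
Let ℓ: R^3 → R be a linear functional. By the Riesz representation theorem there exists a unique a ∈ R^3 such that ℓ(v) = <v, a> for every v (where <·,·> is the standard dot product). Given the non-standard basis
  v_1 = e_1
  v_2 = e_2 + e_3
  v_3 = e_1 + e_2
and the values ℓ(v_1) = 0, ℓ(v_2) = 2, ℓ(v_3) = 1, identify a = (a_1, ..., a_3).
a = (0, 1, 1)

Write a = (a_1, ..., a_3) in the standard basis. For each basis vector v_i, ℓ(v_i) = <v_i, a> is a linear equation in the a_j's. Collect the n equations into a matrix system V a = ℓ, where row i of V is v_i (expressed in the standard basis). Since V is invertible (lower-triangular with 1s on the diagonal, up to permutation), solve by back-substitution:
  V =
[[1, 0, 0],
 [0, 1, 1],
 [1, 1, 0]]
  V a = (0, 2, 1)
Solving gives a = (0, 1, 1).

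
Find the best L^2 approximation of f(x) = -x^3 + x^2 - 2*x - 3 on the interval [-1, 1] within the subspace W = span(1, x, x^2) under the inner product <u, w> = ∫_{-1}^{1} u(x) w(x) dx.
g(x) = x^2 - 13*x/5 - 3

The best approximation g ∈ W is the orthogonal projection of f onto W. Writing g = a_0 + a_1 x + a_2 x^2, the coefficients solve the normal equations G · a = b where
  G_{ij} = <φ_i, φ_j> and b_i = <f, φ_i>, with φ_0 = 1, φ_1 = x, φ_2 = x^2.
G =
  [2, 0, 2/3]
  [0, 2/3, 0]
  [2/3, 0, 2/5],
b = (-16/3, -26/15, -8/5).
Solving gives a_0 = -3, a_1 = -13/5, a_2 = 1, so
  g(x) = x^2 - 13*x/5 - 3.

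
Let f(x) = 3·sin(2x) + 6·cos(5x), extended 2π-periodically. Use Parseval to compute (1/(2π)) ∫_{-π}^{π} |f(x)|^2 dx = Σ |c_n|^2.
Σ |c_n|^2 = 45/2

Expand |f|^2 and use orthogonality of {sin(nx), cos(mx)} on [-π, π]:
  ∫_{-π}^{π} sin(nx)^2 dx = π, ∫ cos(mx)^2 dx = π, and cross terms integrate to 0.
So ∫_{-π}^{π} f(x)^2 dx = 3^2 · π + 6^2 · π = (9 + 36)π.
Divide by 2π: (9 + 36)/2 = 45/2.
By Parseval, this equals Σ |c_n|^2.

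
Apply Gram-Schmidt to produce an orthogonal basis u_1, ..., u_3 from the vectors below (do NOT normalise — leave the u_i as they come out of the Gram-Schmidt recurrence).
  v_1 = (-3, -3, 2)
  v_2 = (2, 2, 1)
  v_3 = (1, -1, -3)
Orthogonal basis:
  u_1 = (-3, -3, 2)
  u_2 = (7/11, 7/11, 21/11)
  u_3 = (1, -1, 0)

Apply the Gram-Schmidt recurrence
  u_1 = v_1
  u_i = v_i − Σ_{j<i} ((v_i · u_j) / (u_j · u_j)) · u_j.

Step by step this gives:
  u_1 = (-3, -3, 2)
  u_2 = (7/11, 7/11, 21/11)
  u_3 = (1, -1, 0)

Orthogonality check:
  u_2 · u_1 = 0 (should be 0)
  u_3 · u_1 = 0 (should be 0)
  u_3 · u_2 = 0 (should be 0)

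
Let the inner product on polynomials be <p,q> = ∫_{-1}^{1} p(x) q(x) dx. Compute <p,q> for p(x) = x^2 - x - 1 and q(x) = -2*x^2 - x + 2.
<p,q> = -22/15

Expand the product: p(x)·q(x) = -2*x^4 + x^3 + 5*x^2 - x - 2.
∫_{-1}^{1} of each monomial x^k gives [2/(k+1) if k even, 0 if k odd]. Integrating term-by-term (or equivalently evaluating the antiderivative F(x) = -2*x^5/5 + x^4/4 + 5*x^3/3 - x^2/2 - 2*x at the endpoints):
  F(1) − F(−1) = -59/60 − (29/60) = -22/15.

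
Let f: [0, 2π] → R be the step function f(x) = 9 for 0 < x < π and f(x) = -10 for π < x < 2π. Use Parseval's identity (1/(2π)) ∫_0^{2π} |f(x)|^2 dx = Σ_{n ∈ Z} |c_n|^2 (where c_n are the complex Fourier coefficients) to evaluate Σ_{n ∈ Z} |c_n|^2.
Σ |c_n|^2 = 181/2

Parseval equates the L^2 energy of f (normalised by 1/(2π)) with the ℓ^2 sum of its Fourier coefficients: (1/(2π)) ∫_0^{2π} |f|^2 = Σ |c_n|^2.
Compute the left side: (1/(2π)) [∫_0^π 9^2 dx + ∫_π^{2π} (-10)^2 dx] = (1/(2π)) · (81π + 100π) = (81 + 100)/2 = 181/2.
So Σ_{n ∈ Z} |c_n|^2 = 181/2.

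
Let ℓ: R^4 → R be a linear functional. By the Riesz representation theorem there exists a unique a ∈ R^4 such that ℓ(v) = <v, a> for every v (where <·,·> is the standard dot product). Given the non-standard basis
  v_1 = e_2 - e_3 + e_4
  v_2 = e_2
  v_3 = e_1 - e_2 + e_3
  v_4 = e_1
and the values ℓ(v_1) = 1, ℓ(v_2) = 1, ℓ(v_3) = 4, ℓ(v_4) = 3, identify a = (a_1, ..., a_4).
a = (3, 1, 2, 2)

Write a = (a_1, ..., a_4) in the standard basis. For each basis vector v_i, ℓ(v_i) = <v_i, a> is a linear equation in the a_j's. Collect the n equations into a matrix system V a = ℓ, where row i of V is v_i (expressed in the standard basis). Since V is invertible (lower-triangular with 1s on the diagonal, up to permutation), solve by back-substitution:
  V =
[[0, 1, -1, 1],
 [0, 1, 0, 0],
 [1, -1, 1, 0],
 [1, 0, 0, 0]]
  V a = (1, 1, 4, 3)
Solving gives a = (3, 1, 2, 2).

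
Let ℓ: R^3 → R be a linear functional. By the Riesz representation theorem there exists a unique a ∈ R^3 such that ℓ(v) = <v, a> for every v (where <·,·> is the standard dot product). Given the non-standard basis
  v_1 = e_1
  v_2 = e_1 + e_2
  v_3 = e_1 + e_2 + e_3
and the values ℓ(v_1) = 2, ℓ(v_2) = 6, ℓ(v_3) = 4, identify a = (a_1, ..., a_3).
a = (2, 4, -2)

Write a = (a_1, ..., a_3) in the standard basis. For each basis vector v_i, ℓ(v_i) = <v_i, a> is a linear equation in the a_j's. Collect the n equations into a matrix system V a = ℓ, where row i of V is v_i (expressed in the standard basis). Since V is invertible (lower-triangular with 1s on the diagonal, up to permutation), solve by back-substitution:
  V =
[[1, 0, 0],
 [1, 1, 0],
 [1, 1, 1]]
  V a = (2, 6, 4)
Solving gives a = (2, 4, -2).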